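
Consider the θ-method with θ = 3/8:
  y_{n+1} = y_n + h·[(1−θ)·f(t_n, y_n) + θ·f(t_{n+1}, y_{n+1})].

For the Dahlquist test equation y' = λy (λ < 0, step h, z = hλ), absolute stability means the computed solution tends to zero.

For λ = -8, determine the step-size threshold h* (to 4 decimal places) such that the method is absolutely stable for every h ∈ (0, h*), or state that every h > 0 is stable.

(-8.0000,0); λ=-8 ⇒ h* = (8)/8 = 1.0000.

With y'=λy (z=hλ):
  y_{n+1} = y_n + z·[5/8·y_n + 3/8·y_{n+1}] ⇒ (1 − 3/8z)y_{n+1} = (1 + 5/8z)y_n
  R(z) = (1 + 5/8z)/(1 − 3/8z).

Find x<0 with |R(x)|<1.
x=-1.26: |R|=0.1443
R=−1: 1+5/8x = −1+3/8x ⇒ -1/4x=2 ⇒ x=2/(-1/4)=-8.0000
Confirm numerically:
  x=-6.328: |R|=0.87607 <1
  x=-4.779: |R|=0.71160 <1
  x=-4.335: |R|=0.65104 <1
  x=-8.138: |R|=1.00851 >1
  x=-8.106: |R|=1.00656 >1
  x=-8.093: |R|=1.00576 >1
Interval (-8.0000, 0).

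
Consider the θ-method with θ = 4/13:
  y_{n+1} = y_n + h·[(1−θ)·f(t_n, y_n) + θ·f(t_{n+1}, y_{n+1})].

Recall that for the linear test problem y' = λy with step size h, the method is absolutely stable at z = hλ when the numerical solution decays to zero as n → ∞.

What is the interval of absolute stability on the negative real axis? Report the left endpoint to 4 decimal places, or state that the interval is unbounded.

On y'=λy, z=hλ:
  y_{n+1} = y_n + z·[9/13·y_n + 4/13·y_{n+1}] ⇒ (1 − 4/13z)y_{n+1} = (1 + 9/13z)y_n
  so R(z) = (1 + 9/13z)/(1 − 4/13z).

Boundary: |R(x)|=1, x<0.
x=-0.56: |R|=0.5223
R=−1: 1+9/13x = −1+4/13x ⇒ -5/13x=2 ⇒ x=2/(-5/13)=-5.2000
Confirm numerically:
  x=-4.218: |R|=0.83563 <1
  x=-3.639: |R|=0.71676 <1
  x=-3.571: |R|=0.70147 <1
  x=-5.540: |R|=1.04835 >1
  x=-5.515: |R|=1.04492 >1
  x=-5.401: |R|=1.02904 >1
Stable set (-5.2000, 0).

(-5.2000, 0).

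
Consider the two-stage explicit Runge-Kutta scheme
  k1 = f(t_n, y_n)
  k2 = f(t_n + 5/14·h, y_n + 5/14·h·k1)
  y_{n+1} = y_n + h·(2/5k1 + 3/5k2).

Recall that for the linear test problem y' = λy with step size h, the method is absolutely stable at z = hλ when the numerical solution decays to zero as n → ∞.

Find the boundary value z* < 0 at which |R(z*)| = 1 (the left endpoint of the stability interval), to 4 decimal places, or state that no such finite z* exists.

With y'=λy (z=hλ):
  k1=λy_n ⇒ h·k1=z·y_n;  k2=λ(1+5/14z)y_n ⇒ h·k2=z(1+5/14z)y_n
  y_{n+1}/y_n = 1 + 2/5z + 3/5z(1+5/14z) = 1 + z + 3/14z²
  Hence R(z) = 1 + z + 3/14z².

Boundary: |R(x)|=1, x<0.
x=-0.35: |R|=0.6763
R=1: x+3/14x²=0 ⇒ x=−14/3=-4.6667; min R=1−1/(4·3/14)=-0.1667>−1
Confirm numerically:
  x=-3.346: |R|=0.05308 <1
  x=-2.573: |R|=0.15436 <1
  x=-2.455: |R|=0.16349 <1
  x=-2.450: |R|=0.16375 <1
  x=-5.037: |R|=1.39972 >1
  x=-4.735: |R|=1.06933 >1
  x=-4.715: |R|=1.04883 >1
Interval (-4.6667, 0).

left endpoint -4.6667.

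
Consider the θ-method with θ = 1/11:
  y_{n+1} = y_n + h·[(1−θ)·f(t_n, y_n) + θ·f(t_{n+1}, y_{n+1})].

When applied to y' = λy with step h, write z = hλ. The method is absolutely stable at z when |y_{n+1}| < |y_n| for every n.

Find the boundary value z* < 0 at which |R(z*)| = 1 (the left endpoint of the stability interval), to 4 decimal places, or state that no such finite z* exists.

On y'=λy, z=hλ:
  y_{n+1} = y_n + z·[10/11·y_n + 1/11·y_{n+1}] ⇒ (1 − 1/11z)y_{n+1} = (1 + 10/11z)y_n
  so R(z) = (1 + 10/11z)/(1 − 1/11z).

Find x<0 with |R(x)|<1.
x=-1.39: |R|=0.2341
R=−1: 1+10/11x = −1+1/11x ⇒ -9/11x=2 ⇒ x=2/(-9/11)=-2.4444
Confirm numerically:
  x=-2.109: |R|=0.76970 <1
  x=-1.449: |R|=0.28034 <1
  x=-1.386: |R|=0.23091 <1
  x=-1.044: |R|=0.04650 <1
  x=-3.030: |R|=1.37562 >1
  x=-2.748: |R|=1.19872 >1
Interval (-2.4444, 0).

left endpoint -2.4444.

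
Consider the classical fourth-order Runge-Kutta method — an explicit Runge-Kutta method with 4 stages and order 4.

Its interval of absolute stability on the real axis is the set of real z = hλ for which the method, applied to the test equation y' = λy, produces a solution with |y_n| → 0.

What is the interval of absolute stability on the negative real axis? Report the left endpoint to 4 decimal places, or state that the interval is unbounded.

(-2.7853, 0).

With y'=λy (z=hλ):
  order 4, 4-stage ⇒ R(z)=1+z+z^2/2+z^3/6+z^4/24
  (e.g. R(-1.43)=0.27932, |R|=0.27932)

Need |R(x)|<1, x<0.
x=-1.43: |R|=0.2793
|R(-3.07)|=1.5212 |R(-2.62)|=0.7781 |R(-1.38)|=0.2853
Bisect:
  x_lo=-3.1614 |R|=1.7319  x_hi=-0.3348 |R|=0.7155
  mid=-1.74812 |R|=0.27860 →hi
  mid=-2.45478 |R|=0.60580 →hi
  mid=-2.80811 |R|=1.03495 →lo
  mid=-2.63145 |R|=0.79176 →hi
  mid=-2.71978 |R|=0.90563 →hi
  mid=-2.76394 |R|=0.96829 →hi
  mid=-2.78603 |R|=1.00111 →lo
  mid=-2.77499 |R|=0.98457 →hi
  mid=-2.78051 |R|=0.99281 →hi
  ...
  [-2.78534,-2.78517] ⇒ x*=-2.7853
Interval (-2.7853, 0).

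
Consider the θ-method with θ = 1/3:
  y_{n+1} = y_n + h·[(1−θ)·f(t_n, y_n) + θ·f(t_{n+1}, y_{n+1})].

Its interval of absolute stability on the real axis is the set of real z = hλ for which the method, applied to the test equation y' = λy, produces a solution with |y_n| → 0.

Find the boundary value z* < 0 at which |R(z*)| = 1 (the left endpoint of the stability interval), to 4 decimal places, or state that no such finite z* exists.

Set f=λy, z=hλ:
  y_{n+1} = y_n + z·[2/3·y_n + 1/3·y_{n+1}] ⇒ (1 − 1/3z)y_{n+1} = (1 + 2/3z)y_n
  R(z) = (1 + 2/3z)/(1 − 1/3z).

Need |R(x)|<1, x<0.
x=-1.34: |R|=0.0737
R=−1: 1+2/3x = −1+1/3x ⇒ -1/3x=2 ⇒ x=2/(-1/3)=-6.0000
Confirm numerically:
  x=-5.063: |R|=0.88379 <1
  x=-4.424: |R|=0.78772 <1
  x=-3.310: |R|=0.57369 <1
  x=-2.683: |R|=0.41633 <1
  x=-6.416: |R|=1.04418 >1
  x=-6.390: |R|=1.04153 >1
  x=-6.279: |R|=1.03007 >1
Stable set (-6.0000, 0).

left endpoint -6.0000.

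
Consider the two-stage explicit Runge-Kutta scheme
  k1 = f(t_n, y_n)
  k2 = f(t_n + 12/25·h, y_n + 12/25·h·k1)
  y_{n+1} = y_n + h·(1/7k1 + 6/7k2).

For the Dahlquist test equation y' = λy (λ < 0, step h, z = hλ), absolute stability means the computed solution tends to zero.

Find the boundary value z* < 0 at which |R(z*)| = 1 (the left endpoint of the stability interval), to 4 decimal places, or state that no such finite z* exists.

left endpoint -2.4306.

With y'=λy (z=hλ):
  k1=λy_n ⇒ h·k1=z·y_n;  k2=λ(1+12/25z)y_n ⇒ h·k2=z(1+12/25z)y_n
  y_{n+1}/y_n = 1 + 1/7z + 6/7z(1+12/25z) = 1 + z + 72/175z²
  ⇒ R(z) = 1 + z + 72/175z².

Find x<0 with |R(x)|<1.
x=-0.38: |R|=0.6794
R=1: x+72/175x²=0 ⇒ x=−175/72=-2.4306; min R=1−1/(4·72/175)=0.3924>−1
Confirm numerically:
  x=-2.105: |R|=0.71805 <1
  x=-1.833: |R|=0.54935 <1
  x=-1.732: |R|=0.50221 <1
  x=-1.111: |R|=0.39683 <1
  x=-3.029: |R|=1.74579 >1
  x=-2.941: |R|=1.61764 >1
Stable set (-2.4306, 0).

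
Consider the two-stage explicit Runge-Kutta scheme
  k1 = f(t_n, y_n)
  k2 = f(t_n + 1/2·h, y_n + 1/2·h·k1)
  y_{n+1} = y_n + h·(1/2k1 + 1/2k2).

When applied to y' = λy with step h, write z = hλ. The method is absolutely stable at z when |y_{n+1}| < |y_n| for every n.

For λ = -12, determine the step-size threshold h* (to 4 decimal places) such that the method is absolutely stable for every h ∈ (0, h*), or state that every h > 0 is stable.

(-4.0000,0); λ=-12 ⇒ h* = (4)/12 = 0.3333.

On y'=λy, z=hλ:
  k1=λy_n ⇒ h·k1=z·y_n;  k2=λ(1+1/2z)y_n ⇒ h·k2=z(1+1/2z)y_n
  y_{n+1}/y_n = 1 + 1/2z + 1/2z(1+1/2z) = 1 + z + 1/4z²
  R(z) = 1 + z + 1/4z².

Solve |R(x)|<1 on ℝ⁻.
x=-0.78: |R|=0.3721
R=1: x+1/4x²=0 ⇒ x=−4=-4.0000; min R=1−1/(4·1/4)=0.0000>−1
Confirm numerically:
  x=-3.250: |R|=0.39062 <1
  x=-2.590: |R|=0.08702 <1
  x=-1.617: |R|=0.03667 <1
  x=-4.230: |R|=1.24323 >1
  x=-4.143: |R|=1.14811 >1
So |R|<1 on (-4.0000, 0).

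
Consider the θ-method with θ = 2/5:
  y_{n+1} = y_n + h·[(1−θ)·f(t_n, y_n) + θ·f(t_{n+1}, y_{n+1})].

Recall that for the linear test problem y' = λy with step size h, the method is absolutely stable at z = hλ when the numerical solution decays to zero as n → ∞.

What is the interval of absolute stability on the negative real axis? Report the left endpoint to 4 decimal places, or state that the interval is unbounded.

On y'=λy, z=hλ:
  y_{n+1} = y_n + z·[3/5·y_n + 2/5·y_{n+1}] ⇒ (1 − 2/5z)y_{n+1} = (1 + 3/5z)y_n
  ⇒ R(z) = (1 + 3/5z)/(1 − 2/5z).

Boundary: |R(x)|=1, x<0.
x=-0.91: |R|=0.3328
R=−1: 1+3/5x = −1+2/5x ⇒ -1/5x=2 ⇒ x=2/(-1/5)=-10.0000
Confirm numerically:
  x=-9.915: |R|=0.99658 <1
  x=-7.857: |R|=0.89654 <1
  x=-6.799: |R|=0.82788 <1
  x=-4.756: |R|=0.63864 <1
  x=-10.442: |R|=1.01708 >1
  x=-10.395: |R|=1.01532 >1
Interval (-10.0000, 0).

(-10.0000, 0).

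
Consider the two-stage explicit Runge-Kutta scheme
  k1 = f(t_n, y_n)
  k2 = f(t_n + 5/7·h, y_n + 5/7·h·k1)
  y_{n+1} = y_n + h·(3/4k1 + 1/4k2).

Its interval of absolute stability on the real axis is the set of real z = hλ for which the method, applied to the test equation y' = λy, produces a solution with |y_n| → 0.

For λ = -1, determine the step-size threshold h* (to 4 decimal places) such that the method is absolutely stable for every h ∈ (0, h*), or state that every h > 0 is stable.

On y'=λy, z=hλ:
  k1=λy_n ⇒ h·k1=z·y_n;  k2=λ(1+5/7z)y_n ⇒ h·k2=z(1+5/7z)y_n
  y_{n+1}/y_n = 1 + 3/4z + 1/4z(1+5/7z) = 1 + z + 5/28z²
  R(z) = 1 + z + 5/28z².

Boundary: |R(x)|=1, x<0.
x=-1.16: |R|=0.0803
R=1: x+5/28x²=0 ⇒ x=−28/5=-5.6000; min R=1−1/(4·5/28)=-0.4000>−1
Confirm numerically:
  x=-3.967: |R|=0.15681 <1
  x=-3.768: |R|=0.23267 <1
  x=-2.829: |R|=0.39985 <1
  x=-6.194: |R|=1.65701 >1
  x=-5.683: |R|=1.08423 >1
Stable set (-5.6000, 0).

(-5.6000,0); λ=-1 ⇒ h* = (28/5)/1 = 5.6000.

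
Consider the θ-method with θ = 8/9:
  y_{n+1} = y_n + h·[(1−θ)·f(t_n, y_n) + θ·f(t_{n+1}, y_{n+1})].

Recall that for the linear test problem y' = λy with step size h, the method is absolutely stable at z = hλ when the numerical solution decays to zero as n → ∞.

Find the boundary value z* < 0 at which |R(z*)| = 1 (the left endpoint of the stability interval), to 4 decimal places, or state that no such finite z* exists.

interval (−∞, 0).

On y'=λy, z=hλ:
  y_{n+1} = y_n + z·[1/9·y_n + 8/9·y_{n+1}] ⇒ (1 − 8/9z)y_{n+1} = (1 + 1/9z)y_n
  Hence R(z) = (1 + 1/9z)/(1 − 8/9z).

Need |R(x)|<1, x<0.
x=-0.98: |R|=0.4762
x=-2: |R|=0.2800
x=-10: |R|=0.0112
x=-100: |R|=0.1125
θ=8/9≥1/2 ⇒ |1+1/9x|<|1−8/9x| ∀x<0 ⇒ unbounded interval.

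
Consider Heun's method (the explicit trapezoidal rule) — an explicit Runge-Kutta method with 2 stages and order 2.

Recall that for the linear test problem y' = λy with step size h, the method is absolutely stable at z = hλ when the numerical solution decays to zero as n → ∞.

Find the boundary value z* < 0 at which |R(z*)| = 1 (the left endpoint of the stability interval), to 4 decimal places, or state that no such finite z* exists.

With y'=λy (z=hλ):
  order 2, 2-stage ⇒ R(z)=1+z+z^2/2
  (e.g. R(-1.04)=0.50080, |R|=0.50080)

Find x<0 with |R(x)|<1.
x=-1.04: |R|=0.5008
|R(-2.03)|=1.0304 |R(-1.42)|=0.5882 |R(-1.13)|=0.5085
Bisect:
  x_lo=-2.4301 |R|=1.5227  x_hi=-0.3144 |R|=0.7350
  mid=-1.37228 |R|=0.56930 →hi
  mid=-1.90122 |R|=0.90609 →hi
  mid=-2.16568 |R|=1.17941 →lo
  mid=-2.03345 |R|=1.03401 →lo
  mid=-1.96733 |R|=0.96787 →hi
  mid=-2.00039 |R|=1.00039 →lo
  mid=-1.98386 |R|=0.98399 →hi
  ...
  [-2.00000,-1.99987] ⇒ x*=-2.0000
Stable set (-2.0000, 0).

left endpoint -2.0000.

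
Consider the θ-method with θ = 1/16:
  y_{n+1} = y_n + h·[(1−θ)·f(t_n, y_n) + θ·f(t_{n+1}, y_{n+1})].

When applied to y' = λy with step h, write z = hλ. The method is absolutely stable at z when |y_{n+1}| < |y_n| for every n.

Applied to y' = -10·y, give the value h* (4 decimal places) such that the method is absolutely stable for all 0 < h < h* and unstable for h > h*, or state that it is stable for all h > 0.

On y'=λy, z=hλ:
  y_{n+1} = y_n + z·[15/16·y_n + 1/16·y_{n+1}] ⇒ (1 − 1/16z)y_{n+1} = (1 + 15/16z)y_n
  so R(z) = (1 + 15/16z)/(1 − 1/16z).

Boundary: |R(x)|=1, x<0.
x=-0.53: |R|=0.4870
R=−1: 1+15/16x = −1+1/16x ⇒ -7/8x=2 ⇒ x=2/(-7/8)=-2.2857
Confirm numerically:
  x=-1.440: |R|=0.32110 <1
  x=-1.332: |R|=0.22963 <1
  x=-1.154: |R|=0.07637 <1
  x=-2.775: |R|=1.36485 >1
  x=-2.532: |R|=1.18606 >1
  x=-2.380: |R|=1.07182 >1
Stable set (-2.2857, 0).

(-2.2857,0); λ=-10 ⇒ h* = (16/7)/10 = 0.2286.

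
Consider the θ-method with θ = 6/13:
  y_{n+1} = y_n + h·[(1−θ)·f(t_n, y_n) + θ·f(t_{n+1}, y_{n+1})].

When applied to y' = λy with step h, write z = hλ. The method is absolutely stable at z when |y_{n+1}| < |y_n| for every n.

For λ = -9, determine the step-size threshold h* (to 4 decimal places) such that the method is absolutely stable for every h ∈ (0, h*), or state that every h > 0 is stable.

(-26.0000,0); λ=-9 ⇒ h* = (26)/9 = 2.8889.

With y'=λy (z=hλ):
  y_{n+1} = y_n + z·[7/13·y_n + 6/13·y_{n+1}] ⇒ (1 − 6/13z)y_{n+1} = (1 + 7/13z)y_n
  so R(z) = (1 + 7/13z)/(1 − 6/13z).

Boundary: |R(x)|=1, x<0.
x=-0.84: |R|=0.3947
R=−1: 1+7/13x = −1+6/13x ⇒ -1/13x=2 ⇒ x=2/(-1/13)=-26.0000
Confirm numerically:
  x=-17.015: |R|=0.92193 <1
  x=-12.864: |R|=0.85434 <1
  x=-12.429: |R|=0.84503 <1
  x=-12.350: |R|=0.84328 <1
  x=-26.416: |R|=1.00243 >1
  x=-26.111: |R|=1.00065 >1
Interval (-26.0000, 0).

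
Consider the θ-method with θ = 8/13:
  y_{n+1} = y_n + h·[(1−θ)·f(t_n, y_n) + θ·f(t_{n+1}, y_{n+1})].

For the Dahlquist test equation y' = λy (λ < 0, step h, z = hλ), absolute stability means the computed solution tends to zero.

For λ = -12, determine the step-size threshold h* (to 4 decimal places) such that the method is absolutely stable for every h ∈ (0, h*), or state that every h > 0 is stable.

interval (−∞, 0). Any h>0 works for λ=-12.

With y'=λy (z=hλ):
  y_{n+1} = y_n + z·[5/13·y_n + 8/13·y_{n+1}] ⇒ (1 − 8/13z)y_{n+1} = (1 + 5/13z)y_n
  so R(z) = (1 + 5/13z)/(1 − 8/13z).

Solve |R(x)|<1 on ℝ⁻.
x=-0.3: |R|=0.7468
x=-2: |R|=0.1034
x=-10: |R|=0.3978
x=-100: |R|=0.5990
θ=8/13≥1/2 ⇒ |1+5/13x|<|1−8/13x| ∀x<0 ⇒ unbounded interval.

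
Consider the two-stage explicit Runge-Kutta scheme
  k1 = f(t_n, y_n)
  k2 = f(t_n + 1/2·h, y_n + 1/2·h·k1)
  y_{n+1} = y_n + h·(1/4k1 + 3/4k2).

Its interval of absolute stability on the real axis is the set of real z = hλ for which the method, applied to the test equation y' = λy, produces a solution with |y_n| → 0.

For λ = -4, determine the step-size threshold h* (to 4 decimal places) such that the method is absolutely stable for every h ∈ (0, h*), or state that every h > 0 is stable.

Test eqn y'=λy, z=hλ:
  k1=λy_n ⇒ h·k1=z·y_n;  k2=λ(1+1/2z)y_n ⇒ h·k2=z(1+1/2z)y_n
  y_{n+1}/y_n = 1 + 1/4z + 3/4z(1+1/2z) = 1 + z + 3/8z²
  Hence R(z) = 1 + z + 3/8z².

Need |R(x)|<1, x<0.
x=-0.87: |R|=0.4138
R=1: x+3/8x²=0 ⇒ x=−8/3=-2.6667; min R=1−1/(4·3/8)=0.3333>−1
Confirm numerically:
  x=-2.027: |R|=0.51377 <1
  x=-1.499: |R|=0.34363 <1
  x=-1.382: |R|=0.33422 <1
  x=-3.246: |R|=1.70519 >1
  x=-2.980: |R|=1.35015 >1
  x=-2.760: |R|=1.09660 >1
Interval (-2.6667, 0).

(-2.6667,0); λ=-4 ⇒ h* = (8/3)/4 = 0.6667.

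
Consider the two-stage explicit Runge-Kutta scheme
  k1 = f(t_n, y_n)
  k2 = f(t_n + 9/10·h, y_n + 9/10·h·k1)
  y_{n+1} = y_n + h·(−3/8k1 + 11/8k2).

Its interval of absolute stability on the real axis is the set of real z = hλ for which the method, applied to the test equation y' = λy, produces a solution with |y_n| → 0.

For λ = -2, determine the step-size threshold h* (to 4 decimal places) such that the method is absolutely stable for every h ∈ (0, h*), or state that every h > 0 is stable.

(-0.8081,0); λ=-2 ⇒ h* = (80/99)/2 = 0.4040.

On y'=λy, z=hλ:
  k1=λy_n ⇒ h·k1=z·y_n;  k2=λ(1+9/10z)y_n ⇒ h·k2=z(1+9/10z)y_n
  y_{n+1}/y_n = 1 − 3/8z + 11/8z(1+9/10z) = 1 + z + 99/80z²
  Hence R(z) = 1 + z + 99/80z².

Solve |R(x)|<1 on ℝ⁻.
x=-0.52: |R|=0.8146
R=1: x+99/80x²=0 ⇒ x=−80/99=-0.8081; min R=1−1/(4·99/80)=0.7980>−1
Confirm numerically:
  x=-0.775: |R|=0.96827 <1
  x=-0.671: |R|=0.88617 <1
  x=-0.406: |R|=0.79798 <1
  x=-1.287: |R|=1.76276 >1
  x=-1.234: |R|=1.65041 >1
  x=-1.163: |R|=1.51080 >1
Interval (-0.8081, 0).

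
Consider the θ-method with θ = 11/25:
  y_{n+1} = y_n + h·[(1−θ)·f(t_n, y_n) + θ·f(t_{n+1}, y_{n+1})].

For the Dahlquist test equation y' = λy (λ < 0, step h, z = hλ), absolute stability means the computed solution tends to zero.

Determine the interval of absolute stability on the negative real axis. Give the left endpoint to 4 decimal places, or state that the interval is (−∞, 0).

z∈(-16.6667,0).

Set f=λy, z=hλ:
  y_{n+1} = y_n + z·[14/25·y_n + 11/25·y_{n+1}] ⇒ (1 − 11/25z)y_{n+1} = (1 + 14/25z)y_n
  R(z) = (1 + 14/25z)/(1 − 11/25z).

Find x<0 with |R(x)|<1.
x=-0.84: |R|=0.3867
R=−1: 1+14/25x = −1+11/25x ⇒ -3/25x=2 ⇒ x=2/(-3/25)=-16.6667
Confirm numerically:
  x=-16.627: |R|=0.99943 <1
  x=-14.501: |R|=0.96479 <1
  x=-11.774: |R|=0.90501 <1
  x=-7.895: |R|=0.76472 <1
  x=-17.221: |R|=1.00776 >1
  x=-16.865: |R|=1.00283 >1
  x=-16.811: |R|=1.00206 >1
Interval (-16.6667, 0).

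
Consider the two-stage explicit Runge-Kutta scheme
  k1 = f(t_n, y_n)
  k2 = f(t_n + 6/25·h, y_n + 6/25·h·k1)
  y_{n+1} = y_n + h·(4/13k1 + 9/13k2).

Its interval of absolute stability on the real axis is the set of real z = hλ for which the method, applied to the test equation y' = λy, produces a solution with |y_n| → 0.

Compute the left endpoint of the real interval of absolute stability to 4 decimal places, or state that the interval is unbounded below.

On y'=λy, z=hλ:
  k1=λy_n ⇒ h·k1=z·y_n;  k2=λ(1+6/25z)y_n ⇒ h·k2=z(1+6/25z)y_n
  y_{n+1}/y_n = 1 + 4/13z + 9/13z(1+6/25z) = 1 + z + 54/325z²
  R(z) = 1 + z + 54/325z².

Boundary: |R(x)|=1, x<0.
x=-0.78: |R|=0.3211
R=1: x+54/325x²=0 ⇒ x=−325/54=-6.0185; min R=1−1/(4·54/325)=-0.5046>−1
Confirm numerically:
  x=-3.962: |R|=0.35381 <1
  x=-3.175: |R|=0.50007 <1
  x=-3.009: |R|=0.50463 <1
  x=-2.751: |R|=0.49355 <1
  x=-6.542: |R|=1.56901 >1
  x=-6.429: |R|=1.43848 >1
  x=-6.341: |R|=1.33976 >1
Interval (-6.0185, 0).

left endpoint -6.0185.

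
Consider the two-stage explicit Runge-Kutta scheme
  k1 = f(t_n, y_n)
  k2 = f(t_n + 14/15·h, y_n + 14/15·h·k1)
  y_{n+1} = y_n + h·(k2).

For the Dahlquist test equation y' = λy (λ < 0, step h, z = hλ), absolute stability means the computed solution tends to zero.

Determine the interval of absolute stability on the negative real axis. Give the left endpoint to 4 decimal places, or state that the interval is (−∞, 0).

Set f=λy, z=hλ:
  k1=λy_n ⇒ h·k1=z·y_n;  k2=λ(1+14/15z)y_n ⇒ h·k2=z(1+14/15z)y_n
  y_{n+1}/y_n = 1 + z(1+14/15z) = 1 + z + 14/15z²
  R(z) = 1 + z + 14/15z².

Solve |R(x)|<1 on ℝ⁻.
x=-0.44: |R|=0.7407
R=1: x+14/15x²=0 ⇒ x=−15/14=-1.0714; min R=1−1/(4·14/15)=0.7321>−1
Confirm numerically:
  x=-0.971: |R|=0.90898 <1
  x=-0.950: |R|=0.89233 <1
  x=-0.749: |R|=0.77460 <1
  x=-1.615: |R|=1.81934 >1
  x=-1.544: |R|=1.68101 >1
Stable set (-1.0714, 0).

(-1.0714, 0).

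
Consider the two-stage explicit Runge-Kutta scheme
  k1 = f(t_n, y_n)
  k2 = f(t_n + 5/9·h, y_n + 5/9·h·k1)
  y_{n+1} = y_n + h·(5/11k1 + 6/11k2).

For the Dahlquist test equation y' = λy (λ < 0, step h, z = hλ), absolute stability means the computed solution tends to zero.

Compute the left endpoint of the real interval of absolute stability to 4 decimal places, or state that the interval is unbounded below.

Test eqn y'=λy, z=hλ:
  k1=λy_n ⇒ h·k1=z·y_n;  k2=λ(1+5/9z)y_n ⇒ h·k2=z(1+5/9z)y_n
  y_{n+1}/y_n = 1 + 5/11z + 6/11z(1+5/9z) = 1 + z + 10/33z²
  R(z) = 1 + z + 10/33z².

Need |R(x)|<1, x<0.
x=-1.05: |R|=0.2841
R=1: x+10/33x²=0 ⇒ x=−33/10=-3.3000; min R=1−1/(4·10/33)=0.1750>−1
Confirm numerically:
  x=-3.245: |R|=0.94592 <1
  x=-2.570: |R|=0.43148 <1
  x=-2.166: |R|=0.25568 <1
  x=-1.818: |R|=0.18355 <1
  x=-3.773: |R|=1.54080 >1
  x=-3.404: |R|=1.10728 >1
  x=-3.384: |R|=1.08614 >1
Stable set (-3.3000, 0).

z* = -3.3000.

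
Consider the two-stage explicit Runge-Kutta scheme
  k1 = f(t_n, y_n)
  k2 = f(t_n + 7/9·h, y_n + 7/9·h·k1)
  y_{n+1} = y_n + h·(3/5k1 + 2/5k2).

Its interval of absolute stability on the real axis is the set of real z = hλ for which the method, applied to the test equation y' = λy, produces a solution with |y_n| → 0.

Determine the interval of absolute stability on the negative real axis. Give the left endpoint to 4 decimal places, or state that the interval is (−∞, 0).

(-3.2143, 0).

Set f=λy, z=hλ:
  k1=λy_n ⇒ h·k1=z·y_n;  k2=λ(1+7/9z)y_n ⇒ h·k2=z(1+7/9z)y_n
  y_{n+1}/y_n = 1 + 3/5z + 2/5z(1+7/9z) = 1 + z + 14/45z²
  so R(z) = 1 + z + 14/45z².

Need |R(x)|<1, x<0.
x=-0.9: |R|=0.3520
R=1: x+14/45x²=0 ⇒ x=−45/14=-3.2143; min R=1−1/(4·14/45)=0.1964>−1
Confirm numerically:
  x=-3.185: |R|=0.97098 <1
  x=-2.815: |R|=0.65031 <1
  x=-2.015: |R|=0.24818 <1
  x=-1.665: |R|=0.19747 <1
  x=-3.552: |R|=1.37320 >1
  x=-3.549: |R|=1.36957 >1
  x=-3.354: |R|=1.14579 >1
Stable set (-3.2143, 0).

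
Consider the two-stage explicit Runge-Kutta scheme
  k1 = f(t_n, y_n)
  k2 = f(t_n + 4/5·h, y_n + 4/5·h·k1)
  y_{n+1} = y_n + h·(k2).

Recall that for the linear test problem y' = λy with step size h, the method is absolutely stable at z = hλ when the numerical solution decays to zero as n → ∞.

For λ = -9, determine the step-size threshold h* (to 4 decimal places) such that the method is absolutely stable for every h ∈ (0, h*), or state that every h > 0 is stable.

Set f=λy, z=hλ:
  k1=λy_n ⇒ h·k1=z·y_n;  k2=λ(1+4/5z)y_n ⇒ h·k2=z(1+4/5z)y_n
  y_{n+1}/y_n = 1 + z(1+4/5z) = 1 + z + 4/5z²
  ⇒ R(z) = 1 + z + 4/5z².

Solve |R(x)|<1 on ℝ⁻.
x=-1.67: |R|=1.5611
R=1: x+4/5x²=0 ⇒ x=−5/4=-1.2500; min R=1−1/(4·4/5)=0.6875>−1
Confirm numerically:
  x=-1.214: |R|=0.96504 <1
  x=-0.811: |R|=0.71518 <1
  x=-0.798: |R|=0.71144 <1
  x=-0.728: |R|=0.69599 <1
  x=-1.840: |R|=1.86848 >1
  x=-1.357: |R|=1.11616 >1
  x=-1.278: |R|=1.02863 >1
Interval (-1.2500, 0).

(-1.2500,0); λ=-9 ⇒ h* = (5/4)/9 = 0.1389.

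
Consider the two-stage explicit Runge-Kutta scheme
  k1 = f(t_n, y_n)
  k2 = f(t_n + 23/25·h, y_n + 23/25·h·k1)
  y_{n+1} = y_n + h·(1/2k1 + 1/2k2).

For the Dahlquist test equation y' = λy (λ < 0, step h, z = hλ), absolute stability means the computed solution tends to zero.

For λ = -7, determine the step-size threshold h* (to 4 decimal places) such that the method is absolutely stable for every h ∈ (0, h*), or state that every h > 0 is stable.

(-2.1739,0); λ=-7 ⇒ h* = (50/23)/7 = 0.3106.

Set f=λy, z=hλ:
  k1=λy_n ⇒ h·k1=z·y_n;  k2=λ(1+23/25z)y_n ⇒ h·k2=z(1+23/25z)y_n
  y_{n+1}/y_n = 1 + 1/2z + 1/2z(1+23/25z) = 1 + z + 23/50z²
  Hence R(z) = 1 + z + 23/50z².

Find x<0 with |R(x)|<1.
x=-0.41: |R|=0.6673
R=1: x+23/50x²=0 ⇒ x=−50/23=-2.1739; min R=1−1/(4·23/50)=0.4565>−1
Confirm numerically:
  x=-1.433: |R|=0.51160 <1
  x=-1.363: |R|=0.49157 <1
  x=-1.278: |R|=0.47331 <1
  x=-1.102: |R|=0.45663 <1
  x=-2.662: |R|=1.59767 >1
  x=-2.594: |R|=1.50126 >1
  x=-2.581: |R|=1.48332 >1
So |R|<1 on (-2.1739, 0).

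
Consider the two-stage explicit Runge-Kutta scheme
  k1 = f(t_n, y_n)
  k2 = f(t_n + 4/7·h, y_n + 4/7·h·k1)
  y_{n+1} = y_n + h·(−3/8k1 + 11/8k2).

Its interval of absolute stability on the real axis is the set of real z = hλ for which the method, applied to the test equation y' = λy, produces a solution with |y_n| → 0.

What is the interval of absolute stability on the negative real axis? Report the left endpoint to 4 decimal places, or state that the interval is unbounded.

z∈(-1.2727,0).

Set f=λy, z=hλ:
  k1=λy_n ⇒ h·k1=z·y_n;  k2=λ(1+4/7z)y_n ⇒ h·k2=z(1+4/7z)y_n
  y_{n+1}/y_n = 1 − 3/8z + 11/8z(1+4/7z) = 1 + z + 11/14z²
  R(z) = 1 + z + 11/14z².

Find x<0 with |R(x)|<1.
x=-1.44: |R|=1.1893
R=1: x+11/14x²=0 ⇒ x=−14/11=-1.2727; min R=1−1/(4·11/14)=0.6818>−1
Confirm numerically:
  x=-0.972: |R|=0.77033 <1
  x=-0.934: |R|=0.75142 <1
  x=-0.565: |R|=0.68582 <1
  x=-1.695: |R|=1.56238 >1
  x=-1.564: |R|=1.35793 >1
  x=-1.295: |R|=1.02266 >1
Interval (-1.2727, 0).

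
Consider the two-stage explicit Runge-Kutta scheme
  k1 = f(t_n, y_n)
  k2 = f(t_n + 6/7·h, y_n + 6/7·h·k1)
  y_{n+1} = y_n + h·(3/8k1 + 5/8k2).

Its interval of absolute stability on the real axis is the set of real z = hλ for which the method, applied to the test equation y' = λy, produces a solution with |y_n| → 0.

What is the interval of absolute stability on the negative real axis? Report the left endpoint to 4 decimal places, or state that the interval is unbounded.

z∈(-1.8667,0).

With y'=λy (z=hλ):
  k1=λy_n ⇒ h·k1=z·y_n;  k2=λ(1+6/7z)y_n ⇒ h·k2=z(1+6/7z)y_n
  y_{n+1}/y_n = 1 + 3/8z + 5/8z(1+6/7z) = 1 + z + 15/28z²
  ⇒ R(z) = 1 + z + 15/28z².

Solve |R(x)|<1 on ℝ⁻.
x=-1.41: |R|=0.6551
R=1: x+15/28x²=0 ⇒ x=−28/15=-1.8667; min R=1−1/(4·15/28)=0.5333>−1
Confirm numerically:
  x=-1.744: |R|=0.88539 <1
  x=-1.260: |R|=0.59050 <1
  x=-1.062: |R|=0.54220 <1
  x=-2.378: |R|=1.65140 >1
  x=-2.372: |R|=1.64213 >1
Stable set (-1.8667, 0).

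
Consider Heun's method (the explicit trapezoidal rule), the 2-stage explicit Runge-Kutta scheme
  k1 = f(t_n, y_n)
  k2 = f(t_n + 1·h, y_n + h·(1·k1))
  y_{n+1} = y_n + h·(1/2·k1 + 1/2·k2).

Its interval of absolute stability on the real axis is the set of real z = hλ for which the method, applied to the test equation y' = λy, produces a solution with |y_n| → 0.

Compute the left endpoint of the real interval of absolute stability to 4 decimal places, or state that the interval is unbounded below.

Set f=λy, z=hλ:
  order 2, 2-stage ⇒ R(z)=1+z+z^2/2
  (e.g. R(-0.6)=0.58000, |R|=0.58000)

Solve |R(x)|<1 on ℝ⁻.
x=-0.6: |R|=0.5800
|R(-1.42)|=0.5882 |R(-0.94)|=0.5018 |R(-0.51)|=0.6200
Bisect:
  x_lo=-2.5872 |R|=1.7596  x_hi=-0.2843 |R|=0.7561
  mid=-1.43572 |R|=0.59492 →hi
  mid=-2.01145 |R|=1.01151 →lo
  mid=-1.72358 |R|=0.76179 →hi
  mid=-1.86752 |R|=0.87629 →hi
  mid=-1.93948 |R|=0.94131 →hi
  mid=-1.97546 |R|=0.97577 →hi
  mid=-1.99346 |R|=0.99348 →hi
  mid=-2.00245 |R|=1.00246 →lo
  mid=-1.99795 |R|=0.99796 →hi
  ...
  [-2.00006,-1.99992] ⇒ x*=-2.0000
So |R|<1 on (-2.0000, 0).

left endpoint -2.0000.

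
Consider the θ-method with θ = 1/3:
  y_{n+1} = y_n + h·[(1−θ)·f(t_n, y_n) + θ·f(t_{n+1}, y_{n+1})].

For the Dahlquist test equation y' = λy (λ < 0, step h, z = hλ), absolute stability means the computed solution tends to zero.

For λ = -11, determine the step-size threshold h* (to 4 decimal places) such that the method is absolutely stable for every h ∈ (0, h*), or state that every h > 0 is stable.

Set f=λy, z=hλ:
  y_{n+1} = y_n + z·[2/3·y_n + 1/3·y_{n+1}] ⇒ (1 − 1/3z)y_{n+1} = (1 + 2/3z)y_n
  so R(z) = (1 + 2/3z)/(1 − 1/3z).

Find x<0 with |R(x)|<1.
x=-1.1: |R|=0.1951
R=−1: 1+2/3x = −1+1/3x ⇒ -1/3x=2 ⇒ x=2/(-1/3)=-6.0000
Confirm numerically:
  x=-4.941: |R|=0.86664 <1
  x=-4.129: |R|=0.73755 <1
  x=-2.466: |R|=0.35346 <1
  x=-6.384: |R|=1.04092 >1
  x=-6.231: |R|=1.02502 >1
Interval (-6.0000, 0).

(-6.0000,0); λ=-11 ⇒ h* = (6)/11 = 0.5455.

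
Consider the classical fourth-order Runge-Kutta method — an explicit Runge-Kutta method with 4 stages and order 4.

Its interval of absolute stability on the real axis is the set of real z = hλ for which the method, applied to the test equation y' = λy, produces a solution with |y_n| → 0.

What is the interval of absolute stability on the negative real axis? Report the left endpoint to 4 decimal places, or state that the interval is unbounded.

Test eqn y'=λy, z=hλ:
  order 4, 4-stage ⇒ R(z)=1+z+z^2/2+z^3/6+z^4/24
  (e.g. R(-1.03)=0.36523, |R|=0.36523)

Find x<0 with |R(x)|<1.
x=-1.03: |R|=0.3652
|R(-1.69)|=0.2735 |R(-1.35)|=0.2896 |R(-0.81)|=0.4474
Bisect:
  x_lo=-3.2482 |R|=1.9536  x_hi=-0.1121 |R|=0.8940
  mid=-1.68012 |R|=0.27285 →hi
  mid=-2.46415 |R|=0.61437 →hi
  mid=-2.85616 |R|=1.11222 →lo
  mid=-2.66016 |R|=0.82715 →hi
  mid=-2.75816 |R|=0.95986 →hi
  mid=-2.80716 |R|=1.03348 →lo
  mid=-2.78266 |R|=0.99604 →hi
  ...
  [-2.78534,-2.78515] ⇒ x*=-2.7853
So |R|<1 on (-2.7853, 0).

(-2.7853, 0).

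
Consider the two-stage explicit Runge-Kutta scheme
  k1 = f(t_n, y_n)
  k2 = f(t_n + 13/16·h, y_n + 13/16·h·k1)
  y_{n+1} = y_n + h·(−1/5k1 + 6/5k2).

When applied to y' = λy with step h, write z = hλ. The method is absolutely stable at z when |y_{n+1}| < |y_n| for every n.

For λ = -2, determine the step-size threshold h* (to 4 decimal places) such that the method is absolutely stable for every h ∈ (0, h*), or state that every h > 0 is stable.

(-1.0256,0); λ=-2 ⇒ h* = (40/39)/2 = 0.5128.

On y'=λy, z=hλ:
  k1=λy_n ⇒ h·k1=z·y_n;  k2=λ(1+13/16z)y_n ⇒ h·k2=z(1+13/16z)y_n
  y_{n+1}/y_n = 1 − 1/5z + 6/5z(1+13/16z) = 1 + z + 39/40z²
  so R(z) = 1 + z + 39/40z².

Need |R(x)|<1, x<0.
x=-0.44: |R|=0.7488
R=1: x+39/40x²=0 ⇒ x=−40/39=-1.0256; min R=1−1/(4·39/40)=0.7436>−1
Confirm numerically:
  x=-0.782: |R|=0.81424 <1
  x=-0.599: |R|=0.75083 <1
  x=-0.450: |R|=0.74744 <1
  x=-0.436: |R|=0.74934 <1
  x=-1.389: |R|=1.49209 >1
  x=-1.222: |R|=1.23395 >1
Interval (-1.0256, 0).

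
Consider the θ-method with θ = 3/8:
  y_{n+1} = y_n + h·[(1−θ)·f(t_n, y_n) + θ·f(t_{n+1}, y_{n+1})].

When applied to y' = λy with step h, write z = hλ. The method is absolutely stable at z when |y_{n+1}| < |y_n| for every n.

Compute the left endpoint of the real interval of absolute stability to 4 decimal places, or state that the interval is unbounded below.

left endpoint -8.0000.

Set f=λy, z=hλ:
  y_{n+1} = y_n + z·[5/8·y_n + 3/8·y_{n+1}] ⇒ (1 − 3/8z)y_{n+1} = (1 + 5/8z)y_n
  Hence R(z) = (1 + 5/8z)/(1 − 3/8z).

Boundary: |R(x)|=1, x<0.
x=-1.72: |R|=0.0456
R=−1: 1+5/8x = −1+3/8x ⇒ -1/4x=2 ⇒ x=2/(-1/4)=-8.0000
Confirm numerically:
  x=-7.428: |R|=0.96222 <1
  x=-4.660: |R|=0.69609 <1
  x=-3.351: |R|=0.48496 <1
  x=-8.417: |R|=1.02508 >1
  x=-8.262: |R|=1.01598 >1
  x=-8.030: |R|=1.00187 >1
So |R|<1 on (-8.0000, 0).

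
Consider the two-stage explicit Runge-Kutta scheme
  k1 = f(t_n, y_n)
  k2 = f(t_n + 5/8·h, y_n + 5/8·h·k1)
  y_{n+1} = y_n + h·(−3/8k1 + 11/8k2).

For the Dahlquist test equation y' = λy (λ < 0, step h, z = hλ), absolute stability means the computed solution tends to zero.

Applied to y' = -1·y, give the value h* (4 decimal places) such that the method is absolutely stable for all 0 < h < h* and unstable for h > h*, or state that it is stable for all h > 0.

Test eqn y'=λy, z=hλ:
  k1=λy_n ⇒ h·k1=z·y_n;  k2=λ(1+5/8z)y_n ⇒ h·k2=z(1+5/8z)y_n
  y_{n+1}/y_n = 1 − 3/8z + 11/8z(1+5/8z) = 1 + z + 55/64z²
  R(z) = 1 + z + 55/64z².

Find x<0 with |R(x)|<1.
x=-0.52: |R|=0.7124
R=1: x+55/64x²=0 ⇒ x=−64/55=-1.1636; min R=1−1/(4·55/64)=0.7091>−1
Confirm numerically:
  x=-0.857: |R|=0.77417 <1
  x=-0.779: |R|=0.74250 <1
  x=-0.580: |R|=0.70909 <1
  x=-1.439: |R|=1.34053 >1
  x=-1.393: |R|=1.27457 >1
  x=-1.322: |R|=1.17992 >1
So |R|<1 on (-1.1636, 0).

(-1.1636,0); λ=-1 ⇒ h* = (64/55)/1 = 1.1636.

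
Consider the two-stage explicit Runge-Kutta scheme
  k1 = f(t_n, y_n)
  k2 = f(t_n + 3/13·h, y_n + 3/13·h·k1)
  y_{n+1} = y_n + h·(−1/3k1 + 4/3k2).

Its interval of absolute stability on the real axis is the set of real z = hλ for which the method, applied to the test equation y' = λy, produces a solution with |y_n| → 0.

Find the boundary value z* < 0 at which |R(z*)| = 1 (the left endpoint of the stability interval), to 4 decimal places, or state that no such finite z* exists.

left endpoint -3.2500.

Test eqn y'=λy, z=hλ:
  k1=λy_n ⇒ h·k1=z·y_n;  k2=λ(1+3/13z)y_n ⇒ h·k2=z(1+3/13z)y_n
  y_{n+1}/y_n = 1 − 1/3z + 4/3z(1+3/13z) = 1 + z + 4/13z²
  ⇒ R(z) = 1 + z + 4/13z².

Need |R(x)|<1, x<0.
x=-1.78: |R|=0.1949
R=1: x+4/13x²=0 ⇒ x=−13/4=-3.2500; min R=1−1/(4·4/13)=0.1875>−1
Confirm numerically:
  x=-2.628: |R|=0.49704 <1
  x=-2.595: |R|=0.47701 <1
  x=-2.281: |R|=0.31991 <1
  x=-3.825: |R|=1.67673 >1
  x=-3.791: |R|=1.63106 >1
  x=-3.563: |R|=1.34314 >1
Stable set (-3.2500, 0).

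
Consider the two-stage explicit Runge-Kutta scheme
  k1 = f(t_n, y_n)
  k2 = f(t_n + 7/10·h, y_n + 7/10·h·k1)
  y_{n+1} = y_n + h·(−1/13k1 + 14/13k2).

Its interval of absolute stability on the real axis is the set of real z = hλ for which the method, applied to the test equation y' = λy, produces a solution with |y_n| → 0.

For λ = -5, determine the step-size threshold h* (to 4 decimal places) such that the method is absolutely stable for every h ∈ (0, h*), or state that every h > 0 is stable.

With y'=λy (z=hλ):
  k1=λy_n ⇒ h·k1=z·y_n;  k2=λ(1+7/10z)y_n ⇒ h·k2=z(1+7/10z)y_n
  y_{n+1}/y_n = 1 − 1/13z + 14/13z(1+7/10z) = 1 + z + 49/65z²
  ⇒ R(z) = 1 + z + 49/65z².

Boundary: |R(x)|=1, x<0.
x=-0.5: |R|=0.6885
R=1: x+49/65x²=0 ⇒ x=−65/49=-1.3265; min R=1−1/(4·49/65)=0.6684>−1
Confirm numerically:
  x=-1.015: |R|=0.76163 <1
  x=-0.840: |R|=0.69191 <1
  x=-0.685: |R|=0.66872 <1
  x=-0.605: |R|=0.67093 <1
  x=-1.761: |R|=1.57677 >1
  x=-1.438: |R|=1.12084 >1
Stable set (-1.3265, 0).

(-1.3265,0); λ=-5 ⇒ h* = (65/49)/5 = 0.2653.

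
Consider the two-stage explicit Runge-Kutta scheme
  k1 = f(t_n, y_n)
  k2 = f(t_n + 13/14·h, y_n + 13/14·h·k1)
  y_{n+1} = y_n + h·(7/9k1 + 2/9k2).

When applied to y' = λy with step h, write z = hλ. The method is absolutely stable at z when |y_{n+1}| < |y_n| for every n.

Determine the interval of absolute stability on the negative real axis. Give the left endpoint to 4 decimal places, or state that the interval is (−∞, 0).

z∈(-4.8462,0).

On y'=λy, z=hλ:
  k1=λy_n ⇒ h·k1=z·y_n;  k2=λ(1+13/14z)y_n ⇒ h·k2=z(1+13/14z)y_n
  y_{n+1}/y_n = 1 + 7/9z + 2/9z(1+13/14z) = 1 + z + 13/63z²
  ⇒ R(z) = 1 + z + 13/63z².

Find x<0 with |R(x)|<1.
x=-0.98: |R|=0.2182
R=1: x+13/63x²=0 ⇒ x=−63/13=-4.8462; min R=1−1/(4·13/63)=-0.2115>−1
Confirm numerically:
  x=-3.997: |R|=0.29964 <1
  x=-3.879: |R|=0.22586 <1
  x=-2.974: |R|=0.14891 <1
  x=-2.794: |R|=0.18315 <1
  x=-5.405: |R|=1.62329 >1
  x=-5.351: |R|=1.55744 >1
So |R|<1 on (-4.8462, 0).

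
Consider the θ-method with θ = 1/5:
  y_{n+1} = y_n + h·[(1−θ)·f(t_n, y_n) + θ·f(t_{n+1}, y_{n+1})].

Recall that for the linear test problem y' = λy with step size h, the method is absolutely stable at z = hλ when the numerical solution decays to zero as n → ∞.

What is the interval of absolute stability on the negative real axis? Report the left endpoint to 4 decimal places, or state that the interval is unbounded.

With y'=λy (z=hλ):
  y_{n+1} = y_n + z·[4/5·y_n + 1/5·y_{n+1}] ⇒ (1 − 1/5z)y_{n+1} = (1 + 4/5z)y_n
  Hence R(z) = (1 + 4/5z)/(1 − 1/5z).

Find x<0 with |R(x)|<1.
x=-0.77: |R|=0.3328
R=−1: 1+4/5x = −1+1/5x ⇒ -3/5x=2 ⇒ x=2/(-3/5)=-3.3333
Confirm numerically:
  x=-2.782: |R|=0.78746 <1
  x=-2.541: |R|=0.68479 <1
  x=-2.170: |R|=0.51325 <1
  x=-3.465: |R|=1.04666 >1
  x=-3.384: |R|=1.01813 >1
So |R|<1 on (-3.3333, 0).

(-3.3333, 0).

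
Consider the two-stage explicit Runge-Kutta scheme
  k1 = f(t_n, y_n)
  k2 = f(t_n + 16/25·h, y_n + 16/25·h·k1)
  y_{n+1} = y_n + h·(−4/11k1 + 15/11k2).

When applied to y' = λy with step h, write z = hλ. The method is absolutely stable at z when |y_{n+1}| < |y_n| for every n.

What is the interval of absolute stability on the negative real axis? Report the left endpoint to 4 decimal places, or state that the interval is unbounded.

Set f=λy, z=hλ:
  k1=λy_n ⇒ h·k1=z·y_n;  k2=λ(1+16/25z)y_n ⇒ h·k2=z(1+16/25z)y_n
  y_{n+1}/y_n = 1 − 4/11z + 15/11z(1+16/25z) = 1 + z + 48/55z²
  R(z) = 1 + z + 48/55z².

Need |R(x)|<1, x<0.
x=-1.27: |R|=1.1376
R=1: x+48/55x²=0 ⇒ x=−55/48=-1.1458; min R=1−1/(4·48/55)=0.7135>−1
Confirm numerically:
  x=-0.954: |R|=0.84028 <1
  x=-0.676: |R|=0.72282 <1
  x=-0.605: |R|=0.71444 <1
  x=-0.462: |R|=0.72428 <1
  x=-1.361: |R|=1.25557 >1
  x=-1.220: |R|=1.07897 >1
Interval (-1.1458, 0).

z∈(-1.1458,0).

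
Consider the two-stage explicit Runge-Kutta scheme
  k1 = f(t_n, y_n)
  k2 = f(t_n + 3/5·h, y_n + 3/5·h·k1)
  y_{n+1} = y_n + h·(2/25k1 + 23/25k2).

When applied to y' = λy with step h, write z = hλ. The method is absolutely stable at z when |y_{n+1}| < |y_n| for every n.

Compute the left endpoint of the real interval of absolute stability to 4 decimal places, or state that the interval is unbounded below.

left endpoint -1.8116.

Set f=λy, z=hλ:
  k1=λy_n ⇒ h·k1=z·y_n;  k2=λ(1+3/5z)y_n ⇒ h·k2=z(1+3/5z)y_n
  y_{n+1}/y_n = 1 + 2/25z + 23/25z(1+3/5z) = 1 + z + 69/125z²
  so R(z) = 1 + z + 69/125z².

Need |R(x)|<1, x<0.
x=-0.32: |R|=0.7365
R=1: x+69/125x²=0 ⇒ x=−125/69=-1.8116; min R=1−1/(4·69/125)=0.5471>−1
Confirm numerically:
  x=-1.489: |R|=0.73485 <1
  x=-1.469: |R|=0.72219 <1
  x=-0.987: |R|=0.55074 <1
  x=-2.052: |R|=1.27231 >1
  x=-2.004: |R|=1.21284 >1
  x=-2.000: |R|=1.20800 >1
So |R|<1 on (-1.8116, 0).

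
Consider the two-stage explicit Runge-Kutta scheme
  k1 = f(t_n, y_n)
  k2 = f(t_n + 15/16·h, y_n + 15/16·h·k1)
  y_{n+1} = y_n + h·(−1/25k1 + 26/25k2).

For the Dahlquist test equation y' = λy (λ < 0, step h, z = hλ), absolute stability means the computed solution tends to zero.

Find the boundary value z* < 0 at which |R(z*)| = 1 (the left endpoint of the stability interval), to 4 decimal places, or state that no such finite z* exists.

With y'=λy (z=hλ):
  k1=λy_n ⇒ h·k1=z·y_n;  k2=λ(1+15/16z)y_n ⇒ h·k2=z(1+15/16z)y_n
  y_{n+1}/y_n = 1 − 1/25z + 26/25z(1+15/16z) = 1 + z + 39/40z²
  R(z) = 1 + z + 39/40z².

Boundary: |R(x)|=1, x<0.
x=-0.92: |R|=0.9052
R=1: x+39/40x²=0 ⇒ x=−40/39=-1.0256; min R=1−1/(4·39/40)=0.7436>−1
Confirm numerically:
  x=-0.734: |R|=0.79129 <1
  x=-0.567: |R|=0.74645 <1
  x=-0.474: |R|=0.74506 <1
  x=-1.513: |R|=1.71894 >1
  x=-1.331: |R|=1.39627 >1
So |R|<1 on (-1.0256, 0).

left endpoint -1.0256.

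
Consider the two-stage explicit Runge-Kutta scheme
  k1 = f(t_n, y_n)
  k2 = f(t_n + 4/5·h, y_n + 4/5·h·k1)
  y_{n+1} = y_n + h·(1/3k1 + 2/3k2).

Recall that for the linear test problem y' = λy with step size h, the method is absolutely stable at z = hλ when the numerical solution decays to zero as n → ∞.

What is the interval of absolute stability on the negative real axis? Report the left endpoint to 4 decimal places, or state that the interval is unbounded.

z∈(-1.8750,0).

Set f=λy, z=hλ:
  k1=λy_n ⇒ h·k1=z·y_n;  k2=λ(1+4/5z)y_n ⇒ h·k2=z(1+4/5z)y_n
  y_{n+1}/y_n = 1 + 1/3z + 2/3z(1+4/5z) = 1 + z + 8/15z²
  Hence R(z) = 1 + z + 8/15z².

Boundary: |R(x)|=1, x<0.
x=-0.83: |R|=0.5374
R=1: x+8/15x²=0 ⇒ x=−15/8=-1.8750; min R=1−1/(4·8/15)=0.5312>−1
Confirm numerically:
  x=-1.679: |R|=0.82449 <1
  x=-1.399: |R|=0.64484 <1
  x=-1.156: |R|=0.55671 <1
  x=-2.293: |R|=1.51119 >1
  x=-2.161: |R|=1.32962 >1
  x=-1.945: |R|=1.07261 >1
Interval (-1.8750, 0).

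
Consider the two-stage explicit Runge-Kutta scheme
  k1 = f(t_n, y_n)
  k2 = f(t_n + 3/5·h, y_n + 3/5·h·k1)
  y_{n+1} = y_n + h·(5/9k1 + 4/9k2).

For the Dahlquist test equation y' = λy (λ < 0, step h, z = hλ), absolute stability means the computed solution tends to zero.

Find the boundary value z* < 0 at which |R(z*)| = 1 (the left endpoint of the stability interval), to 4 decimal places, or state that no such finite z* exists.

On y'=λy, z=hλ:
  k1=λy_n ⇒ h·k1=z·y_n;  k2=λ(1+3/5z)y_n ⇒ h·k2=z(1+3/5z)y_n
  y_{n+1}/y_n = 1 + 5/9z + 4/9z(1+3/5z) = 1 + z + 4/15z²
  ⇒ R(z) = 1 + z + 4/15z².

Solve |R(x)|<1 on ℝ⁻.
x=-0.95: |R|=0.2907
R=1: x+4/15x²=0 ⇒ x=−15/4=-3.7500; min R=1−1/(4·4/15)=0.0625>−1
Confirm numerically:
  x=-3.196: |R|=0.52784 <1
  x=-3.107: |R|=0.46725 <1
  x=-1.746: |R|=0.06694 <1
  x=-4.293: |R|=1.62163 >1
  x=-3.809: |R|=1.05993 >1
Stable set (-3.7500, 0).

left endpoint -3.7500.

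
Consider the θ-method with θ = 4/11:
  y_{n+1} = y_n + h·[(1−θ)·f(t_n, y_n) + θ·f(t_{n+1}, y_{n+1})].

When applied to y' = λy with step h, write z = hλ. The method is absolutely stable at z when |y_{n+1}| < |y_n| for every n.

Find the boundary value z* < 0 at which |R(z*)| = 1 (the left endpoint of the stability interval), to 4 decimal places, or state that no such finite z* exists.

Test eqn y'=λy, z=hλ:
  y_{n+1} = y_n + z·[7/11·y_n + 4/11·y_{n+1}] ⇒ (1 − 4/11z)y_{n+1} = (1 + 7/11z)y_n
  R(z) = (1 + 7/11z)/(1 − 4/11z).

Boundary: |R(x)|=1, x<0.
x=-1.14: |R|=0.1941
R=−1: 1+7/11x = −1+4/11x ⇒ -3/11x=2 ⇒ x=2/(-3/11)=-7.3333
Confirm numerically:
  x=-6.762: |R|=0.95495 <1
  x=-4.772: |R|=0.74462 <1
  x=-3.890: |R|=0.61107 <1
  x=-3.765: |R|=0.58922 <1
  x=-7.746: |R|=1.02949 >1
  x=-7.591: |R|=1.01869 >1
So |R|<1 on (-7.3333, 0).

z* = -7.3333.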